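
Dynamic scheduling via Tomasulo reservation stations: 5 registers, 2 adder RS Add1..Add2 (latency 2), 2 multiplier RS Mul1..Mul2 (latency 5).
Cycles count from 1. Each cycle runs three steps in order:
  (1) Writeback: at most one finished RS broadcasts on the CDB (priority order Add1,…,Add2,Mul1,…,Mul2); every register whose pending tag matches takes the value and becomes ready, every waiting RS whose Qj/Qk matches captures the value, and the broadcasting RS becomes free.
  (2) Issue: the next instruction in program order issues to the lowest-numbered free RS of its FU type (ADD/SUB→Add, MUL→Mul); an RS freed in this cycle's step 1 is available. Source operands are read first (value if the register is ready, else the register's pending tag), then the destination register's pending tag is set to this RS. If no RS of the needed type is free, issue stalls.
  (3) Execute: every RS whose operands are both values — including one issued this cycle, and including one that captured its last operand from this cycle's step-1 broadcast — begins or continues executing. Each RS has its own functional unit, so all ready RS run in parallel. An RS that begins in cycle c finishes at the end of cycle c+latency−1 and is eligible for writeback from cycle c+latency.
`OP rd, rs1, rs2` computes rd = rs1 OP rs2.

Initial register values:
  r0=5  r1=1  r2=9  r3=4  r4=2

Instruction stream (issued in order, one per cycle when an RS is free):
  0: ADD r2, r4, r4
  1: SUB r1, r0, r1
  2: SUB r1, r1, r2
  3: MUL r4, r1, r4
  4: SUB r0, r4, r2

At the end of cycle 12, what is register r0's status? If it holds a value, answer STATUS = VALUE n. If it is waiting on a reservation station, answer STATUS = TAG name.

c1: issue ADD r2<-Add1 | r0:5,r1:1,r2:Add1,r3:4,r4:2
c2: issue SUB r1<-Add2 | r0:5,r1:Add2,r2:Add1,r3:4,r4:2
c3: CDB Add1=4; issue SUB r1<-Add1 | r0:5,r1:Add1,r2:4,r3:4,r4:2
c4: CDB Add2=4; issue MUL r4<-Mul1 | r0:5,r1:Add1,r2:4,r3:4,r4:Mul1
c5: issue SUB r0<-Add2 | r0:Add2,r1:Add1,r2:4,r3:4,r4:Mul1
c6: CDB Add1=0 | r0:Add2,r1:0,r2:4,r3:4,r4:Mul1
c7: - | r0:Add2,r1:0,r2:4,r3:4,r4:Mul1
c8: - | r0:Add2,r1:0,r2:4,r3:4,r4:Mul1
c9: - | r0:Add2,r1:0,r2:4,r3:4,r4:Mul1
c10: - | r0:Add2,r1:0,r2:4,r3:4,r4:Mul1
c11: CDB Mul1=0 | r0:Add2,r1:0,r2:4,r3:4,r4:0
c12: - | r0:Add2,r1:0,r2:4,r3:4,r4:0

STATUS = TAG Add2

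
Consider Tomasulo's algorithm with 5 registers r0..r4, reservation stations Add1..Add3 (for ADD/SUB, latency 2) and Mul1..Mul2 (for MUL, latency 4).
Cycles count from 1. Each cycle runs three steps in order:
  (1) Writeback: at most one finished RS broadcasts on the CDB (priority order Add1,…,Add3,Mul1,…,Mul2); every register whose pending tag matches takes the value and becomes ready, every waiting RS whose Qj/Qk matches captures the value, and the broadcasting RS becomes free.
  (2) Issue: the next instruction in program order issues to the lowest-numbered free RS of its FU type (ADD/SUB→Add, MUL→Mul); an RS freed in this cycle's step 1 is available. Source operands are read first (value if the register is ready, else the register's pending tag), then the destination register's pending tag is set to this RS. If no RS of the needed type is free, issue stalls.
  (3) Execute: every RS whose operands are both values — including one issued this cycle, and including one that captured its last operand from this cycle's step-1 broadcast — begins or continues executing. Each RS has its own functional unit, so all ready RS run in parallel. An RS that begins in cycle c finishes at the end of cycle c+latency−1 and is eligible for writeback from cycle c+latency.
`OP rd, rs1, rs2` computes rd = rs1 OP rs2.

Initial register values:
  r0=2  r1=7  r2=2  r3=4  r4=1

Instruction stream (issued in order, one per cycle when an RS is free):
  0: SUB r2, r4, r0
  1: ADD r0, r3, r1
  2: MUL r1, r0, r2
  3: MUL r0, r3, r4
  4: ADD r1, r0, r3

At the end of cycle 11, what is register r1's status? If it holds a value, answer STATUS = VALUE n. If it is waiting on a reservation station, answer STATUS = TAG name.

STATUS = VALUE 8

cycle 1: issue SUB r2<-Add1 // r0:2,r1:7,r2:Add1,r3:4,r4:1
cycle 2: issue ADD r0<-Add2 // r0:Add2,r1:7,r2:Add1,r3:4,r4:1
cycle 3: CDB Add1=-1; issue MUL r1<-Mul1 // r0:Add2,r1:Mul1,r2:-1,r3:4,r4:1
cycle 4: CDB Add2=11; issue MUL r0<-Mul2 // r0:Mul2,r1:Mul1,r2:-1,r3:4,r4:1
cycle 5: issue ADD r1<-Add1 // r0:Mul2,r1:Add1,r2:-1,r3:4,r4:1
cycle 6: - // r0:Mul2,r1:Add1,r2:-1,r3:4,r4:1
cycle 7: - // r0:Mul2,r1:Add1,r2:-1,r3:4,r4:1
cycle 8: CDB Mul1=-11 // r0:Mul2,r1:Add1,r2:-1,r3:4,r4:1
cycle 9: CDB Mul2=4 // r0:4,r1:Add1,r2:-1,r3:4,r4:1
cycle 10: - // r0:4,r1:Add1,r2:-1,r3:4,r4:1
cycle 11: CDB Add1=8 // r0:4,r1:8,r2:-1,r3:4,r4:1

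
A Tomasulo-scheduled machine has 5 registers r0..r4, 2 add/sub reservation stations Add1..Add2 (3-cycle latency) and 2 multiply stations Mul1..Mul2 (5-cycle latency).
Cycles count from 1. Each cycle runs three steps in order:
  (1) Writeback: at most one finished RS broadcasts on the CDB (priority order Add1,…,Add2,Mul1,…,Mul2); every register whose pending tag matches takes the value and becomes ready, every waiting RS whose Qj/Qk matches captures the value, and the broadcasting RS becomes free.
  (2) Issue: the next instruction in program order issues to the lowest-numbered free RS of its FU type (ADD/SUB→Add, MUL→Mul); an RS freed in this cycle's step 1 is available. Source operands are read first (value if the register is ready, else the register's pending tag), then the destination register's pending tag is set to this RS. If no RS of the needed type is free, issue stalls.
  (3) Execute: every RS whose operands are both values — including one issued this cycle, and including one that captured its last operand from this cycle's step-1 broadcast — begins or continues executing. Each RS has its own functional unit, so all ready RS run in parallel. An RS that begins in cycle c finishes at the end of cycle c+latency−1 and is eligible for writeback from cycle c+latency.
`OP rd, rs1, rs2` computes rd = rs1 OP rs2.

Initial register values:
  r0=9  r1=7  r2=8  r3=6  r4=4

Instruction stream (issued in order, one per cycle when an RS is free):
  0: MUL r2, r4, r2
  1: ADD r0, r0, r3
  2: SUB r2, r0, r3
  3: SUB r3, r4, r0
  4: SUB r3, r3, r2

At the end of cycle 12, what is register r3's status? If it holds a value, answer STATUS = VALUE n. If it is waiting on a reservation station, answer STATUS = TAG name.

cycle 1: issue MUL r2<-Mul1 // r0:9,r1:7,r2:Mul1,r3:6,r4:4
cycle 2: issue ADD r0<-Add1 // r0:Add1,r1:7,r2:Mul1,r3:6,r4:4
cycle 3: issue SUB r2<-Add2 // r0:Add1,r1:7,r2:Add2,r3:6,r4:4
cycle 4: stall // r0:Add1,r1:7,r2:Add2,r3:6,r4:4
cycle 5: CDB Add1=15; issue SUB r3<-Add1 // r0:15,r1:7,r2:Add2,r3:Add1,r4:4
cycle 6: CDB Mul1=32; stall // r0:15,r1:7,r2:Add2,r3:Add1,r4:4
cycle 7: stall // r0:15,r1:7,r2:Add2,r3:Add1,r4:4
cycle 8: CDB Add1=-11; issue SUB r3<-Add1 // r0:15,r1:7,r2:Add2,r3:Add1,r4:4
cycle 9: CDB Add2=9 // r0:15,r1:7,r2:9,r3:Add1,r4:4
cycle 10: - // r0:15,r1:7,r2:9,r3:Add1,r4:4
cycle 11: - // r0:15,r1:7,r2:9,r3:Add1,r4:4
cycle 12: CDB Add1=-20 // r0:15,r1:7,r2:9,r3:-20,r4:4

STATUS = VALUE -20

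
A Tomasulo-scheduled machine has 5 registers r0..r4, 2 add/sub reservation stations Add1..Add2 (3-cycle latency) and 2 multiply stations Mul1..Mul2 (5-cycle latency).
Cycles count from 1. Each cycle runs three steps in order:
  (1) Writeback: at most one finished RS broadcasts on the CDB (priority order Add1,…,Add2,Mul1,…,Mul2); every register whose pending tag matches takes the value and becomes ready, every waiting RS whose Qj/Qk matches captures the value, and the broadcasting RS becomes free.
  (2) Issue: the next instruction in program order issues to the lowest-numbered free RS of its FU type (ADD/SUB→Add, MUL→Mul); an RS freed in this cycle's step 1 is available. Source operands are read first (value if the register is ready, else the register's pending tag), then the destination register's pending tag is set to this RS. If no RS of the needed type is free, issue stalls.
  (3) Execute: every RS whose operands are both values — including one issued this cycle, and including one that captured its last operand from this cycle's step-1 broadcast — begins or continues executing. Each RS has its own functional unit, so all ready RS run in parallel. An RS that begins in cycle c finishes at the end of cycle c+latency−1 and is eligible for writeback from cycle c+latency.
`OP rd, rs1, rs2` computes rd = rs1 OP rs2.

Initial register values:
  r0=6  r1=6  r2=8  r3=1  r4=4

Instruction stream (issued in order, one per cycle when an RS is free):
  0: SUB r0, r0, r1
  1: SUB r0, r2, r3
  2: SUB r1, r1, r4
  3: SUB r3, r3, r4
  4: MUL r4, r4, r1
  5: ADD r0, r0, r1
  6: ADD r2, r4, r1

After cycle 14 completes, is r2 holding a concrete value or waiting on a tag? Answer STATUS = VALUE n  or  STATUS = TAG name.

cycle 1: issue SUB r0<-Add1 // r0:Add1,r1:6,r2:8,r3:1,r4:4
cycle 2: issue SUB r0<-Add2 // r0:Add2,r1:6,r2:8,r3:1,r4:4
cycle 3: stall // r0:Add2,r1:6,r2:8,r3:1,r4:4
cycle 4: CDB Add1=0; issue SUB r1<-Add1 // r0:Add2,r1:Add1,r2:8,r3:1,r4:4
cycle 5: CDB Add2=7; issue SUB r3<-Add2 // r0:7,r1:Add1,r2:8,r3:Add2,r4:4
cycle 6: issue MUL r4<-Mul1 // r0:7,r1:Add1,r2:8,r3:Add2,r4:Mul1
cycle 7: CDB Add1=2; issue ADD r0<-Add1 // r0:Add1,r1:2,r2:8,r3:Add2,r4:Mul1
cycle 8: CDB Add2=-3; issue ADD r2<-Add2 // r0:Add1,r1:2,r2:Add2,r3:-3,r4:Mul1
cycle 9: - // r0:Add1,r1:2,r2:Add2,r3:-3,r4:Mul1
cycle 10: CDB Add1=9 // r0:9,r1:2,r2:Add2,r3:-3,r4:Mul1
cycle 11: - // r0:9,r1:2,r2:Add2,r3:-3,r4:Mul1
cycle 12: CDB Mul1=8 // r0:9,r1:2,r2:Add2,r3:-3,r4:8
cycle 13: - // r0:9,r1:2,r2:Add2,r3:-3,r4:8
cycle 14: - // r0:9,r1:2,r2:Add2,r3:-3,r4:8

STATUS = TAG Add2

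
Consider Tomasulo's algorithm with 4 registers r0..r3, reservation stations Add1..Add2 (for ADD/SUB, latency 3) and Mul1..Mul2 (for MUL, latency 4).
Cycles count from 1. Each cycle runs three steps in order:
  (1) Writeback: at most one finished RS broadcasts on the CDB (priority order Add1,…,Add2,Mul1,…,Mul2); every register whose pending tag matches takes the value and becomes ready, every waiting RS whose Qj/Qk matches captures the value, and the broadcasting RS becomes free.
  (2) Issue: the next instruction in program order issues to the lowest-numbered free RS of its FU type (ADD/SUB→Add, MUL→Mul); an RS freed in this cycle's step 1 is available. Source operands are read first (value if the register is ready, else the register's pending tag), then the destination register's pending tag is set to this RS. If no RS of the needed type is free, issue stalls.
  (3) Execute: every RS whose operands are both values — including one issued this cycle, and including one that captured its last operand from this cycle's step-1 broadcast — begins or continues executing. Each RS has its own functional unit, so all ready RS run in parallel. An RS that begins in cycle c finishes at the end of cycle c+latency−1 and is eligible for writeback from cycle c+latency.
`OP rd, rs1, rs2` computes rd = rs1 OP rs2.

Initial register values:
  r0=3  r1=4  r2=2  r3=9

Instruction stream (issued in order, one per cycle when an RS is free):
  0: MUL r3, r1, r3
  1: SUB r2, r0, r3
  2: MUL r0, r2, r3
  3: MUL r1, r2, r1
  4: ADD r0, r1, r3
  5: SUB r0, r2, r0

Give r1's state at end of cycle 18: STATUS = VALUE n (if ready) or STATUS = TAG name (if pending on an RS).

STATUS = VALUE -132

cycle 1: issue MUL r3<-Mul1 // r0:3,r1:4,r2:2,r3:Mul1
cycle 2: issue SUB r2<-Add1 // r0:3,r1:4,r2:Add1,r3:Mul1
cycle 3: issue MUL r0<-Mul2 // r0:Mul2,r1:4,r2:Add1,r3:Mul1
cycle 4: stall // r0:Mul2,r1:4,r2:Add1,r3:Mul1
cycle 5: CDB Mul1=36; issue MUL r1<-Mul1 // r0:Mul2,r1:Mul1,r2:Add1,r3:36
cycle 6: issue ADD r0<-Add2 // r0:Add2,r1:Mul1,r2:Add1,r3:36
cycle 7: stall // r0:Add2,r1:Mul1,r2:Add1,r3:36
cycle 8: CDB Add1=-33; issue SUB r0<-Add1 // r0:Add1,r1:Mul1,r2:-33,r3:36
cycle 9: - // r0:Add1,r1:Mul1,r2:-33,r3:36
cycle 10: - // r0:Add1,r1:Mul1,r2:-33,r3:36
cycle 11: - // r0:Add1,r1:Mul1,r2:-33,r3:36
cycle 12: CDB Mul1=-132 // r0:Add1,r1:-132,r2:-33,r3:36
cycle 13: CDB Mul2=-1188 // r0:Add1,r1:-132,r2:-33,r3:36
cycle 14: - // r0:Add1,r1:-132,r2:-33,r3:36
cycle 15: CDB Add2=-96 // r0:Add1,r1:-132,r2:-33,r3:36
cycle 16: - // r0:Add1,r1:-132,r2:-33,r3:36
cycle 17: - // r0:Add1,r1:-132,r2:-33,r3:36
cycle 18: CDB Add1=63 // r0:63,r1:-132,r2:-33,r3:36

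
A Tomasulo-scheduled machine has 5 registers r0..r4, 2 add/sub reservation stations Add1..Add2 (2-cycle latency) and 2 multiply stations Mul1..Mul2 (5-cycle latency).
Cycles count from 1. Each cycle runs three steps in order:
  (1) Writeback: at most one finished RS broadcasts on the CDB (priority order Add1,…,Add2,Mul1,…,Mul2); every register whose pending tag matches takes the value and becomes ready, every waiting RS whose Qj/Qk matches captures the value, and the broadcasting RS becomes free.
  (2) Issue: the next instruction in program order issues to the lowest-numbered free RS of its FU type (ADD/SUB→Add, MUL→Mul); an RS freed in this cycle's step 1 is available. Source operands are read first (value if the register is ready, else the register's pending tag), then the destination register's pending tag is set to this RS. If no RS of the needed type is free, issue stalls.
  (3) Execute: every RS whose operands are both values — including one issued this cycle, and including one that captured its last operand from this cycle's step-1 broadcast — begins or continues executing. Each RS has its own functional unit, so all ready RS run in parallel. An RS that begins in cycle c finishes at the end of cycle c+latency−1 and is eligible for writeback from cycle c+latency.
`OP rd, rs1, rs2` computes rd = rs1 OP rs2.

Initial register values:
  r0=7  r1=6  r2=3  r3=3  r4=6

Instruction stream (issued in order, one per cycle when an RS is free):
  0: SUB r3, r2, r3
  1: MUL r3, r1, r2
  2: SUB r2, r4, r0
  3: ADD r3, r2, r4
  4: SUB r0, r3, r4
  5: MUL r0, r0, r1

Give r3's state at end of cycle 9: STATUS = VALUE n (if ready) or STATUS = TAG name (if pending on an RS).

  c1: issue SUB r3<-Add1  regs: r0:7,r1:6,r2:3,r3:Add1,r4:6
  c2: issue MUL r3<-Mul1  regs: r0:7,r1:6,r2:3,r3:Mul1,r4:6
  c3: CDB Add1=0; issue SUB r2<-Add1  regs: r0:7,r1:6,r2:Add1,r3:Mul1,r4:6
  c4: issue ADD r3<-Add2  regs: r0:7,r1:6,r2:Add1,r3:Add2,r4:6
  c5: CDB Add1=-1; issue SUB r0<-Add1  regs: r0:Add1,r1:6,r2:-1,r3:Add2,r4:6
  c6: issue MUL r0<-Mul2  regs: r0:Mul2,r1:6,r2:-1,r3:Add2,r4:6
  c7: CDB Add2=5  regs: r0:Mul2,r1:6,r2:-1,r3:5,r4:6
  c8: CDB Mul1=18  regs: r0:Mul2,r1:6,r2:-1,r3:5,r4:6
  c9: CDB Add1=-1  regs: r0:Mul2,r1:6,r2:-1,r3:5,r4:6

STATUS = VALUE 5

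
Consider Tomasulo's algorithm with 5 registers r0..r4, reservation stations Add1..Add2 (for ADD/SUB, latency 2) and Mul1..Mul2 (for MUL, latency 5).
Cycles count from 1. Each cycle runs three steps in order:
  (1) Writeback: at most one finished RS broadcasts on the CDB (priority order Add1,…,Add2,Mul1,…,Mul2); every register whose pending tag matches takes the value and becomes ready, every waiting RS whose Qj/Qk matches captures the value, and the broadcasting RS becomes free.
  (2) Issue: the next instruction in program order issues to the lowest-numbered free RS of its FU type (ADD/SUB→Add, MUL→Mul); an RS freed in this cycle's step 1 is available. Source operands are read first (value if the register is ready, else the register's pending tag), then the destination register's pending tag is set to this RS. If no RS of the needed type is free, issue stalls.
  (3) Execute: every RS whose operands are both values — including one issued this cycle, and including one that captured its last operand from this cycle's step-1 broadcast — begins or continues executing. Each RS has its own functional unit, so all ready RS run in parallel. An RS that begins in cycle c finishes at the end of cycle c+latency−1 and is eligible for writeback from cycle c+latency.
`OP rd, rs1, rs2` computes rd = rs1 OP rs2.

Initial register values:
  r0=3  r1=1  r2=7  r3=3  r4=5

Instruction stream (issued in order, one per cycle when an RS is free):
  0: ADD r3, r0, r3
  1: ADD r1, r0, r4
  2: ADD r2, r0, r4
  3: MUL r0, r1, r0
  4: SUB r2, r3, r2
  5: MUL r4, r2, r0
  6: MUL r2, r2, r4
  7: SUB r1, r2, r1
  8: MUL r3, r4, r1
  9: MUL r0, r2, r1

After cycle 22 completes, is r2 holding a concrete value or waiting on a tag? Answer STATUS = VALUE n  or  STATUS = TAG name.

cycle 1: issue ADD r3<-Add1 // r0:3,r1:1,r2:7,r3:Add1,r4:5
cycle 2: issue ADD r1<-Add2 // r0:3,r1:Add2,r2:7,r3:Add1,r4:5
cycle 3: CDB Add1=6; issue ADD r2<-Add1 // r0:3,r1:Add2,r2:Add1,r3:6,r4:5
cycle 4: CDB Add2=8; issue MUL r0<-Mul1 // r0:Mul1,r1:8,r2:Add1,r3:6,r4:5
cycle 5: CDB Add1=8; issue SUB r2<-Add1 // r0:Mul1,r1:8,r2:Add1,r3:6,r4:5
cycle 6: issue MUL r4<-Mul2 // r0:Mul1,r1:8,r2:Add1,r3:6,r4:Mul2
cycle 7: CDB Add1=-2; stall // r0:Mul1,r1:8,r2:-2,r3:6,r4:Mul2
cycle 8: stall // r0:Mul1,r1:8,r2:-2,r3:6,r4:Mul2
cycle 9: CDB Mul1=24; issue MUL r2<-Mul1 // r0:24,r1:8,r2:Mul1,r3:6,r4:Mul2
cycle 10: issue SUB r1<-Add1 // r0:24,r1:Add1,r2:Mul1,r3:6,r4:Mul2
cycle 11: stall // r0:24,r1:Add1,r2:Mul1,r3:6,r4:Mul2
cycle 12: stall // r0:24,r1:Add1,r2:Mul1,r3:6,r4:Mul2
cycle 13: stall // r0:24,r1:Add1,r2:Mul1,r3:6,r4:Mul2
cycle 14: CDB Mul2=-48; issue MUL r3<-Mul2 // r0:24,r1:Add1,r2:Mul1,r3:Mul2,r4:-48
cycle 15: stall // r0:24,r1:Add1,r2:Mul1,r3:Mul2,r4:-48
cycle 16: stall // r0:24,r1:Add1,r2:Mul1,r3:Mul2,r4:-48
cycle 17: stall // r0:24,r1:Add1,r2:Mul1,r3:Mul2,r4:-48
cycle 18: stall // r0:24,r1:Add1,r2:Mul1,r3:Mul2,r4:-48
cycle 19: CDB Mul1=96; issue MUL r0<-Mul1 // r0:Mul1,r1:Add1,r2:96,r3:Mul2,r4:-48
cycle 20: - // r0:Mul1,r1:Add1,r2:96,r3:Mul2,r4:-48
cycle 21: CDB Add1=88 // r0:Mul1,r1:88,r2:96,r3:Mul2,r4:-48
cycle 22: - // r0:Mul1,r1:88,r2:96,r3:Mul2,r4:-48

STATUS = VALUE 96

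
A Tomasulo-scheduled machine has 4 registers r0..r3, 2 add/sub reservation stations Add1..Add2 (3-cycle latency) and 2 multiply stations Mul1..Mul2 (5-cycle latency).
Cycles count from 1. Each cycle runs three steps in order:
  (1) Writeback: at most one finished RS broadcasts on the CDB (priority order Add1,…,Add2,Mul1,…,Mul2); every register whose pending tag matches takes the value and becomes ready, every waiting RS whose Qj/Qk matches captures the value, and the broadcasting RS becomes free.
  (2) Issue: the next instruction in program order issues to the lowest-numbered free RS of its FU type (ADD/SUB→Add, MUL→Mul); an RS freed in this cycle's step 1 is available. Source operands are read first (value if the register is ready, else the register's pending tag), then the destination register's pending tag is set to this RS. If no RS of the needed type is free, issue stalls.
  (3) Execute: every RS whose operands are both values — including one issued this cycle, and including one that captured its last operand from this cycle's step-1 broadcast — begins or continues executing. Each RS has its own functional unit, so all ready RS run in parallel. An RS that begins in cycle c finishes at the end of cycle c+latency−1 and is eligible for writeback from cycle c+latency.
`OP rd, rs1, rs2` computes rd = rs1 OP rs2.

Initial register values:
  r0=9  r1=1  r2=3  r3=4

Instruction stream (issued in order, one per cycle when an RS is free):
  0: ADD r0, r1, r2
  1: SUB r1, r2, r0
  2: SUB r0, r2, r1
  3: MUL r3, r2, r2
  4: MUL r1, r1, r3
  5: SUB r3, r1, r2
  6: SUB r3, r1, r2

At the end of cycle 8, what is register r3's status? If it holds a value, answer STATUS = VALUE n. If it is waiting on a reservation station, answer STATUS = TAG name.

c1: issue ADD r0<-Add1 | r0:Add1,r1:1,r2:3,r3:4
c2: issue SUB r1<-Add2 | r0:Add1,r1:Add2,r2:3,r3:4
c3: stall | r0:Add1,r1:Add2,r2:3,r3:4
c4: CDB Add1=4; issue SUB r0<-Add1 | r0:Add1,r1:Add2,r2:3,r3:4
c5: issue MUL r3<-Mul1 | r0:Add1,r1:Add2,r2:3,r3:Mul1
c6: issue MUL r1<-Mul2 | r0:Add1,r1:Mul2,r2:3,r3:Mul1
c7: CDB Add2=-1; issue SUB r3<-Add2 | r0:Add1,r1:Mul2,r2:3,r3:Add2
c8: stall | r0:Add1,r1:Mul2,r2:3,r3:Add2

STATUS = TAG Add2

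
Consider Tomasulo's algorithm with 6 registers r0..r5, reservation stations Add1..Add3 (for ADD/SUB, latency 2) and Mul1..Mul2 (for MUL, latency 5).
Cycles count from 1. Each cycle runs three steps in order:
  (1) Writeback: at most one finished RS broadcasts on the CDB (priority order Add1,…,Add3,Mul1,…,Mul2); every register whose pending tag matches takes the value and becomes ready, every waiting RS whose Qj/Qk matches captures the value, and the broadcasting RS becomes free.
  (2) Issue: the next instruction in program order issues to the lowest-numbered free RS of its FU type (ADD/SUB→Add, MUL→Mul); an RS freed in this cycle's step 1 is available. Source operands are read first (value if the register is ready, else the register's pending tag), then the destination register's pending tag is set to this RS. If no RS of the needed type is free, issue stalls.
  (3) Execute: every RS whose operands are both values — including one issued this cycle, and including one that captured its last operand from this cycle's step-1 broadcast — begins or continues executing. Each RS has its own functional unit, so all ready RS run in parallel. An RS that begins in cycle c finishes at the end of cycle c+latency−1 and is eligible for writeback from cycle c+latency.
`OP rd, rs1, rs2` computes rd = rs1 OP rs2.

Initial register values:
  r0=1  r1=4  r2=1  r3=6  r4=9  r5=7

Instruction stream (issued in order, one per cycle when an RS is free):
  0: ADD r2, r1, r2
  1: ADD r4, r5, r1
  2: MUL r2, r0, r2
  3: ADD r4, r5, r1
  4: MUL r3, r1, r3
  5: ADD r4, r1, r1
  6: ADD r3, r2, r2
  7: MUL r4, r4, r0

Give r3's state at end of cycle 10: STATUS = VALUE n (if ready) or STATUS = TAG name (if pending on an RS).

STATUS = TAG Add2

  c1: issue ADD r2<-Add1  regs: r0:1,r1:4,r2:Add1,r3:6,r4:9,r5:7
  c2: issue ADD r4<-Add2  regs: r0:1,r1:4,r2:Add1,r3:6,r4:Add2,r5:7
  c3: CDB Add1=5; issue MUL r2<-Mul1  regs: r0:1,r1:4,r2:Mul1,r3:6,r4:Add2,r5:7
  c4: CDB Add2=11; issue ADD r4<-Add1  regs: r0:1,r1:4,r2:Mul1,r3:6,r4:Add1,r5:7
  c5: issue MUL r3<-Mul2  regs: r0:1,r1:4,r2:Mul1,r3:Mul2,r4:Add1,r5:7
  c6: CDB Add1=11; issue ADD r4<-Add1  regs: r0:1,r1:4,r2:Mul1,r3:Mul2,r4:Add1,r5:7
  c7: issue ADD r3<-Add2  regs: r0:1,r1:4,r2:Mul1,r3:Add2,r4:Add1,r5:7
  c8: CDB Add1=8; stall  regs: r0:1,r1:4,r2:Mul1,r3:Add2,r4:8,r5:7
  c9: CDB Mul1=5; issue MUL r4<-Mul1  regs: r0:1,r1:4,r2:5,r3:Add2,r4:Mul1,r5:7
  c10: CDB Mul2=24  regs: r0:1,r1:4,r2:5,r3:Add2,r4:Mul1,r5:7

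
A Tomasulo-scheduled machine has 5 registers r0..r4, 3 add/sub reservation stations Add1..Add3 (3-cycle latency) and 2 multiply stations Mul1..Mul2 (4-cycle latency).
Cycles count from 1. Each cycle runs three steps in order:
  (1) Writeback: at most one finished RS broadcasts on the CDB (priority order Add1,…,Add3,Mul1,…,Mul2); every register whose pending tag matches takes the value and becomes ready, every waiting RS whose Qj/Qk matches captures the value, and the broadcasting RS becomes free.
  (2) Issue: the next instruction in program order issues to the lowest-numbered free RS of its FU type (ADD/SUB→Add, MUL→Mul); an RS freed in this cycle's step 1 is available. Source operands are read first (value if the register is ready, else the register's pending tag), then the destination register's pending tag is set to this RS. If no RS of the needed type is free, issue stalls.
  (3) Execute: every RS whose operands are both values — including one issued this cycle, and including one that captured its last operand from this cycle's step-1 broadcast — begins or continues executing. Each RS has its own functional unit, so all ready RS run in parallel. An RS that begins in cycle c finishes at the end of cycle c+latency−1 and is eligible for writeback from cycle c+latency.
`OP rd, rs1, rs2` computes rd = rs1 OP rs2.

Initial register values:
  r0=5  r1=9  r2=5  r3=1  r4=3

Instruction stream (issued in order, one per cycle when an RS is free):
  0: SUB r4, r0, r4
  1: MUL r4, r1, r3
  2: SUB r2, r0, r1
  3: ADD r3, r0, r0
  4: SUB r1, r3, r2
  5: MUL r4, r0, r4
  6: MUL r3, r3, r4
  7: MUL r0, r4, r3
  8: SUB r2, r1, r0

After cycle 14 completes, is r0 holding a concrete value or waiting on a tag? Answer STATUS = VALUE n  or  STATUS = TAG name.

cycle 1: issue SUB r4<-Add1 // r0:5,r1:9,r2:5,r3:1,r4:Add1
cycle 2: issue MUL r4<-Mul1 // r0:5,r1:9,r2:5,r3:1,r4:Mul1
cycle 3: issue SUB r2<-Add2 // r0:5,r1:9,r2:Add2,r3:1,r4:Mul1
cycle 4: CDB Add1=2; issue ADD r3<-Add1 // r0:5,r1:9,r2:Add2,r3:Add1,r4:Mul1
cycle 5: issue SUB r1<-Add3 // r0:5,r1:Add3,r2:Add2,r3:Add1,r4:Mul1
cycle 6: CDB Add2=-4; issue MUL r4<-Mul2 // r0:5,r1:Add3,r2:-4,r3:Add1,r4:Mul2
cycle 7: CDB Add1=10; stall // r0:5,r1:Add3,r2:-4,r3:10,r4:Mul2
cycle 8: CDB Mul1=9; issue MUL r3<-Mul1 // r0:5,r1:Add3,r2:-4,r3:Mul1,r4:Mul2
cycle 9: stall // r0:5,r1:Add3,r2:-4,r3:Mul1,r4:Mul2
cycle 10: CDB Add3=14; stall // r0:5,r1:14,r2:-4,r3:Mul1,r4:Mul2
cycle 11: stall // r0:5,r1:14,r2:-4,r3:Mul1,r4:Mul2
cycle 12: CDB Mul2=45; issue MUL r0<-Mul2 // r0:Mul2,r1:14,r2:-4,r3:Mul1,r4:45
cycle 13: issue SUB r2<-Add1 // r0:Mul2,r1:14,r2:Add1,r3:Mul1,r4:45
cycle 14: - // r0:Mul2,r1:14,r2:Add1,r3:Mul1,r4:45

STATUS = TAG Mul2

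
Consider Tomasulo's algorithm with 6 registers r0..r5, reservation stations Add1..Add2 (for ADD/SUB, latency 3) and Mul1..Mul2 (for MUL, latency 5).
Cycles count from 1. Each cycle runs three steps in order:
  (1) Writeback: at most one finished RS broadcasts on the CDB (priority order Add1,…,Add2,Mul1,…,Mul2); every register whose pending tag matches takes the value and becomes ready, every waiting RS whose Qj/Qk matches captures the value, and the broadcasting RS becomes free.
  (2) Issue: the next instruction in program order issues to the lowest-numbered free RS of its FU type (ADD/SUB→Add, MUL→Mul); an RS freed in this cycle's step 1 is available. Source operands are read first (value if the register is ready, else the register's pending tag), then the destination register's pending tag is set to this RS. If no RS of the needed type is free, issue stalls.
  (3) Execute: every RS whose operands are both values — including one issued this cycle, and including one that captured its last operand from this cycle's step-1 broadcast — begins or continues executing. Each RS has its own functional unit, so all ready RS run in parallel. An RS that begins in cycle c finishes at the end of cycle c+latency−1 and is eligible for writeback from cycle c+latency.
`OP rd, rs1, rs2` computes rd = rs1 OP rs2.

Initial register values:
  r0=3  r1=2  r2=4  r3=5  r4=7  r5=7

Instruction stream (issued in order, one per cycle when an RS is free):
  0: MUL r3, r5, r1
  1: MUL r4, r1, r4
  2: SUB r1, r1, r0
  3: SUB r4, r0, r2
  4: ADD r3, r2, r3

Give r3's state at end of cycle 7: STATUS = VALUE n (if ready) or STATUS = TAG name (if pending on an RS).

STATUS = TAG Add1

cycle 1: issue MUL r3<-Mul1 // r0:3,r1:2,r2:4,r3:Mul1,r4:7,r5:7
cycle 2: issue MUL r4<-Mul2 // r0:3,r1:2,r2:4,r3:Mul1,r4:Mul2,r5:7
cycle 3: issue SUB r1<-Add1 // r0:3,r1:Add1,r2:4,r3:Mul1,r4:Mul2,r5:7
cycle 4: issue SUB r4<-Add2 // r0:3,r1:Add1,r2:4,r3:Mul1,r4:Add2,r5:7
cycle 5: stall // r0:3,r1:Add1,r2:4,r3:Mul1,r4:Add2,r5:7
cycle 6: CDB Add1=-1; issue ADD r3<-Add1 // r0:3,r1:-1,r2:4,r3:Add1,r4:Add2,r5:7
cycle 7: CDB Add2=-1 // r0:3,r1:-1,r2:4,r3:Add1,r4:-1,r5:7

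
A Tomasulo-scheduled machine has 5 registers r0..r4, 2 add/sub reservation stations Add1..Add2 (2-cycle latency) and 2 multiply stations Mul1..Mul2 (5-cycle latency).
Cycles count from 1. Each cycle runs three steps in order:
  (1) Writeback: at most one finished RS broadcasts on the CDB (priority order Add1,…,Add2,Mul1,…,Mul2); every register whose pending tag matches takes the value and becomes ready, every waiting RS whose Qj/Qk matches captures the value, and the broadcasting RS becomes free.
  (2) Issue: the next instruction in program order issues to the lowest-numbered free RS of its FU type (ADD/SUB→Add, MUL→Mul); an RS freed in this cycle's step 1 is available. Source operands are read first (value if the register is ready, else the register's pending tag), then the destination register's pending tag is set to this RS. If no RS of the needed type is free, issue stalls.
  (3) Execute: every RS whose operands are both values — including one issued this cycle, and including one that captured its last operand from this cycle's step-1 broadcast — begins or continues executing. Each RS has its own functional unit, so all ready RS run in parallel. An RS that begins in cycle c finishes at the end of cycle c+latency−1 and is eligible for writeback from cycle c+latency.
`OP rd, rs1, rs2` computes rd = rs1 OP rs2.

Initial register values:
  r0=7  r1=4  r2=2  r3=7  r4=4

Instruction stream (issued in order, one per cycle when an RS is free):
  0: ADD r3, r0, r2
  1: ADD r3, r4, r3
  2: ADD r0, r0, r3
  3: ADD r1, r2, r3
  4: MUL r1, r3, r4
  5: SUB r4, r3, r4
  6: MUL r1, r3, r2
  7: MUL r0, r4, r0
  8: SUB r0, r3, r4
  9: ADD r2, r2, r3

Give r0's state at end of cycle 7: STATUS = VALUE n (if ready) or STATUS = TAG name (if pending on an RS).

cycle 1: issue ADD r3<-Add1 // r0:7,r1:4,r2:2,r3:Add1,r4:4
cycle 2: issue ADD r3<-Add2 // r0:7,r1:4,r2:2,r3:Add2,r4:4
cycle 3: CDB Add1=9; issue ADD r0<-Add1 // r0:Add1,r1:4,r2:2,r3:Add2,r4:4
cycle 4: stall // r0:Add1,r1:4,r2:2,r3:Add2,r4:4
cycle 5: CDB Add2=13; issue ADD r1<-Add2 // r0:Add1,r1:Add2,r2:2,r3:13,r4:4
cycle 6: issue MUL r1<-Mul1 // r0:Add1,r1:Mul1,r2:2,r3:13,r4:4
cycle 7: CDB Add1=20; issue SUB r4<-Add1 // r0:20,r1:Mul1,r2:2,r3:13,r4:Add1

STATUS = VALUE 20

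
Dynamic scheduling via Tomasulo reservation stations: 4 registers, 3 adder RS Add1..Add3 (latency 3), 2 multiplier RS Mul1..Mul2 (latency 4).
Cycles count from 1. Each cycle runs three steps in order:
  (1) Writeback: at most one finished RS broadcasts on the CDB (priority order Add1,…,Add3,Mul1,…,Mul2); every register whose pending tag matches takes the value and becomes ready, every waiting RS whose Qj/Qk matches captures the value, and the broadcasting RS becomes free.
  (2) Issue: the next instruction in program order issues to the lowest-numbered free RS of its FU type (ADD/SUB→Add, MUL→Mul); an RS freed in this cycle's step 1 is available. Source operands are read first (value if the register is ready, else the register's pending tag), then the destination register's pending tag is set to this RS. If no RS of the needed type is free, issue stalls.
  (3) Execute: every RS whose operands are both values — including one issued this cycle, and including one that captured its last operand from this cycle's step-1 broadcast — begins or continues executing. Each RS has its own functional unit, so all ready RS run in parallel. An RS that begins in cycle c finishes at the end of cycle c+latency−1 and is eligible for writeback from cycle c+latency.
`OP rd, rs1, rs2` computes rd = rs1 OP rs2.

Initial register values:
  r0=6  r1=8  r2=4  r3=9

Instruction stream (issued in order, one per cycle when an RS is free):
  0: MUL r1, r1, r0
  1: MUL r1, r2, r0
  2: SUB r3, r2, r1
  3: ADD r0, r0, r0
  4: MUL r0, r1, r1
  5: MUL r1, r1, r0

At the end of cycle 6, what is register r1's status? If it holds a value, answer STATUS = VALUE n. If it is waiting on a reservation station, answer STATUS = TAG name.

STATUS = TAG Mul2

c1: issue MUL r1<-Mul1 | r0:6,r1:Mul1,r2:4,r3:9
c2: issue MUL r1<-Mul2 | r0:6,r1:Mul2,r2:4,r3:9
c3: issue SUB r3<-Add1 | r0:6,r1:Mul2,r2:4,r3:Add1
c4: issue ADD r0<-Add2 | r0:Add2,r1:Mul2,r2:4,r3:Add1
c5: CDB Mul1=48; issue MUL r0<-Mul1 | r0:Mul1,r1:Mul2,r2:4,r3:Add1
c6: CDB Mul2=24; issue MUL r1<-Mul2 | r0:Mul1,r1:Mul2,r2:4,r3:Add1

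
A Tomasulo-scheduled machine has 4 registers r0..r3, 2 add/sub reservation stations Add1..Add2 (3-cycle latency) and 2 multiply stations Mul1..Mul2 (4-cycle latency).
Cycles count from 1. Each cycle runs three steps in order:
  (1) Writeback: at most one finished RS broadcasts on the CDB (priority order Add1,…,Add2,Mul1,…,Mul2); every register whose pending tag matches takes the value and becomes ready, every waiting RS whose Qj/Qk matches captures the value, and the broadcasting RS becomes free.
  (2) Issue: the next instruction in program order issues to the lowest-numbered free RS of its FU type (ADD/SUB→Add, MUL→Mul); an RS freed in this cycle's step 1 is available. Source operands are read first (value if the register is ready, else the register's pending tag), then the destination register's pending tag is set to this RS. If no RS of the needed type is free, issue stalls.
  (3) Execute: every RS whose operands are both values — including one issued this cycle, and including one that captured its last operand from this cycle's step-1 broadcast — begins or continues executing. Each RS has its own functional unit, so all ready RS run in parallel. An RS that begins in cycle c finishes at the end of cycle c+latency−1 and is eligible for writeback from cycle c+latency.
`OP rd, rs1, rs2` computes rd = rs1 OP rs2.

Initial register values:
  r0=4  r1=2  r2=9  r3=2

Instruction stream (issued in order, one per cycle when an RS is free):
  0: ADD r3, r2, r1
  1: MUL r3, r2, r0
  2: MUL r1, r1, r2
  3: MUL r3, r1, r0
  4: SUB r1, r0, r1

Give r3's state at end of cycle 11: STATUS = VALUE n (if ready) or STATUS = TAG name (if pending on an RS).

  c1: issue ADD r3<-Add1  regs: r0:4,r1:2,r2:9,r3:Add1
  c2: issue MUL r3<-Mul1  regs: r0:4,r1:2,r2:9,r3:Mul1
  c3: issue MUL r1<-Mul2  regs: r0:4,r1:Mul2,r2:9,r3:Mul1
  c4: CDB Add1=11; stall  regs: r0:4,r1:Mul2,r2:9,r3:Mul1
  c5: stall  regs: r0:4,r1:Mul2,r2:9,r3:Mul1
  c6: CDB Mul1=36; issue MUL r3<-Mul1  regs: r0:4,r1:Mul2,r2:9,r3:Mul1
  c7: CDB Mul2=18; issue SUB r1<-Add1  regs: r0:4,r1:Add1,r2:9,r3:Mul1
  c8: -  regs: r0:4,r1:Add1,r2:9,r3:Mul1
  c9: -  regs: r0:4,r1:Add1,r2:9,r3:Mul1
  c10: CDB Add1=-14  regs: r0:4,r1:-14,r2:9,r3:Mul1
  c11: CDB Mul1=72  regs: r0:4,r1:-14,r2:9,r3:72

STATUS = VALUE 72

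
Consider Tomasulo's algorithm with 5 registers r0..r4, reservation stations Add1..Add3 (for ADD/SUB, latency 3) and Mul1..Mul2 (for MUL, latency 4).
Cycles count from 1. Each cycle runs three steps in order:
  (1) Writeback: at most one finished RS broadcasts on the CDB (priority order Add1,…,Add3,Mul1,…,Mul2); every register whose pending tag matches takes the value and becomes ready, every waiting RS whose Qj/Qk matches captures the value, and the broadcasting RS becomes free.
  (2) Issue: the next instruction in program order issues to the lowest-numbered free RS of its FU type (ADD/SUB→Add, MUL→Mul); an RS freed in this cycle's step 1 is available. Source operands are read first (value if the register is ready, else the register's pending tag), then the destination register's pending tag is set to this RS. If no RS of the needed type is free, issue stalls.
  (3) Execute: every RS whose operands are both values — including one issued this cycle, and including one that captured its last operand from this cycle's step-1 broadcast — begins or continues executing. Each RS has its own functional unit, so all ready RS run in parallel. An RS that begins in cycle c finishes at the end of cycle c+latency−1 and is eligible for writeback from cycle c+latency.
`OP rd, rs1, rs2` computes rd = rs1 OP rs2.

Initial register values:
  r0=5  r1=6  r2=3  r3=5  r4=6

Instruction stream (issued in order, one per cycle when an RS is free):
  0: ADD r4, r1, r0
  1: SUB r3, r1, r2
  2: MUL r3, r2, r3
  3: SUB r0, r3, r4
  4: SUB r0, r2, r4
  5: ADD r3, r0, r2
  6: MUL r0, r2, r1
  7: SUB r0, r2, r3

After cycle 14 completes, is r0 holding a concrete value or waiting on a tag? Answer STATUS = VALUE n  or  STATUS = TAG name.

  c1: issue ADD r4<-Add1  regs: r0:5,r1:6,r2:3,r3:5,r4:Add1
  c2: issue SUB r3<-Add2  regs: r0:5,r1:6,r2:3,r3:Add2,r4:Add1
  c3: issue MUL r3<-Mul1  regs: r0:5,r1:6,r2:3,r3:Mul1,r4:Add1
  c4: CDB Add1=11; issue SUB r0<-Add1  regs: r0:Add1,r1:6,r2:3,r3:Mul1,r4:11
  c5: CDB Add2=3; issue SUB r0<-Add2  regs: r0:Add2,r1:6,r2:3,r3:Mul1,r4:11
  c6: issue ADD r3<-Add3  regs: r0:Add2,r1:6,r2:3,r3:Add3,r4:11
  c7: issue MUL r0<-Mul2  regs: r0:Mul2,r1:6,r2:3,r3:Add3,r4:11
  c8: CDB Add2=-8; issue SUB r0<-Add2  regs: r0:Add2,r1:6,r2:3,r3:Add3,r4:11
  c9: CDB Mul1=9  regs: r0:Add2,r1:6,r2:3,r3:Add3,r4:11
  c10: -  regs: r0:Add2,r1:6,r2:3,r3:Add3,r4:11
  c11: CDB Add3=-5  regs: r0:Add2,r1:6,r2:3,r3:-5,r4:11
  c12: CDB Add1=-2  regs: r0:Add2,r1:6,r2:3,r3:-5,r4:11
  c13: CDB Mul2=18  regs: r0:Add2,r1:6,r2:3,r3:-5,r4:11
  c14: CDB Add2=8  regs: r0:8,r1:6,r2:3,r3:-5,r4:11

STATUS = VALUE 8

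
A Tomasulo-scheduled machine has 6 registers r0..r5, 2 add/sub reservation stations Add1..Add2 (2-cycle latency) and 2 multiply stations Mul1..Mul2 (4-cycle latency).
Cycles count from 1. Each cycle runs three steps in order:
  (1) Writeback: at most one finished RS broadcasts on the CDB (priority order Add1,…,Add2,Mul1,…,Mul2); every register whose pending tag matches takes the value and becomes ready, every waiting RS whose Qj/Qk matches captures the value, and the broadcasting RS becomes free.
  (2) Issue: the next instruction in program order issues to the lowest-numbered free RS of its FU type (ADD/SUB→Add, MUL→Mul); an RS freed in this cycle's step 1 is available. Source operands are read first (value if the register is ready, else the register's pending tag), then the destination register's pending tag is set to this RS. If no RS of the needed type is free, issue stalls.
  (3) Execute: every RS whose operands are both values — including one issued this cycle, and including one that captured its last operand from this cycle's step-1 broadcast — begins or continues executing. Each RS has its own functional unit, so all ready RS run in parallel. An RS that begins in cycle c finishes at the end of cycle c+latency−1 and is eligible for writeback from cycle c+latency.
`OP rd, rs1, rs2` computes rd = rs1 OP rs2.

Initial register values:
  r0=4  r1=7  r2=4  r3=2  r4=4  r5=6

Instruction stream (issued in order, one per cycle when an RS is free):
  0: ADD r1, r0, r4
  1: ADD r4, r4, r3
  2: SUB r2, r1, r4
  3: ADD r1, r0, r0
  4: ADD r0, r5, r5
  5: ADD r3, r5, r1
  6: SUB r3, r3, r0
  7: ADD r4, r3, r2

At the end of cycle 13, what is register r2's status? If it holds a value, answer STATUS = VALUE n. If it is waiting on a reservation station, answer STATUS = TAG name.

  c1: issue ADD r1<-Add1  regs: r0:4,r1:Add1,r2:4,r3:2,r4:4,r5:6
  c2: issue ADD r4<-Add2  regs: r0:4,r1:Add1,r2:4,r3:2,r4:Add2,r5:6
  c3: CDB Add1=8; issue SUB r2<-Add1  regs: r0:4,r1:8,r2:Add1,r3:2,r4:Add2,r5:6
  c4: CDB Add2=6; issue ADD r1<-Add2  regs: r0:4,r1:Add2,r2:Add1,r3:2,r4:6,r5:6
  c5: stall  regs: r0:4,r1:Add2,r2:Add1,r3:2,r4:6,r5:6
  c6: CDB Add1=2; issue ADD r0<-Add1  regs: r0:Add1,r1:Add2,r2:2,r3:2,r4:6,r5:6
  c7: CDB Add2=8; issue ADD r3<-Add2  regs: r0:Add1,r1:8,r2:2,r3:Add2,r4:6,r5:6
  c8: CDB Add1=12; issue SUB r3<-Add1  regs: r0:12,r1:8,r2:2,r3:Add1,r4:6,r5:6
  c9: CDB Add2=14; issue ADD r4<-Add2  regs: r0:12,r1:8,r2:2,r3:Add1,r4:Add2,r5:6
  c10: -  regs: r0:12,r1:8,r2:2,r3:Add1,r4:Add2,r5:6
  c11: CDB Add1=2  regs: r0:12,r1:8,r2:2,r3:2,r4:Add2,r5:6
  c12: -  regs: r0:12,r1:8,r2:2,r3:2,r4:Add2,r5:6
  c13: CDB Add2=4  regs: r0:12,r1:8,r2:2,r3:2,r4:4,r5:6

STATUS = VALUE 2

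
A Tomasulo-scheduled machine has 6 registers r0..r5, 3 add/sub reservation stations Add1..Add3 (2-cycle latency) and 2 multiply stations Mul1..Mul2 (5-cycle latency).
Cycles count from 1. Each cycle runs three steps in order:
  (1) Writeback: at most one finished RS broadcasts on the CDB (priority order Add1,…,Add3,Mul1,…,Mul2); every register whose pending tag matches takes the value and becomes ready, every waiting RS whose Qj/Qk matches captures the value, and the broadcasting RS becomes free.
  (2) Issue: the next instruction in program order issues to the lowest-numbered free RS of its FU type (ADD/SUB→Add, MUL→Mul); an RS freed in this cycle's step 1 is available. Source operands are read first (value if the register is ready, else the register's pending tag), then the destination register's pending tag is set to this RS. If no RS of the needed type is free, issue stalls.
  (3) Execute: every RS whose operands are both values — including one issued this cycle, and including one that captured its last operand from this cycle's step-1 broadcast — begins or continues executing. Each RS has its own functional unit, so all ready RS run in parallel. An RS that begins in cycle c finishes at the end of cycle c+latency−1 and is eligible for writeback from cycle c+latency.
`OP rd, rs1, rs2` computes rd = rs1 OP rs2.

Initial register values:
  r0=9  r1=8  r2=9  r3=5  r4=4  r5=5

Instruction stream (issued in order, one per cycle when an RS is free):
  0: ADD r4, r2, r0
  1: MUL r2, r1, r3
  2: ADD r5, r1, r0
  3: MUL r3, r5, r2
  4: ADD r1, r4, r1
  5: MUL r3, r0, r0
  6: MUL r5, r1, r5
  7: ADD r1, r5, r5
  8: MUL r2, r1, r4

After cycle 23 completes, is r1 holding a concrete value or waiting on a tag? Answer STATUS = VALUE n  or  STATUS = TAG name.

c1: issue ADD r4<-Add1 | r0:9,r1:8,r2:9,r3:5,r4:Add1,r5:5
c2: issue MUL r2<-Mul1 | r0:9,r1:8,r2:Mul1,r3:5,r4:Add1,r5:5
c3: CDB Add1=18; issue ADD r5<-Add1 | r0:9,r1:8,r2:Mul1,r3:5,r4:18,r5:Add1
c4: issue MUL r3<-Mul2 | r0:9,r1:8,r2:Mul1,r3:Mul2,r4:18,r5:Add1
c5: CDB Add1=17; issue ADD r1<-Add1 | r0:9,r1:Add1,r2:Mul1,r3:Mul2,r4:18,r5:17
c6: stall | r0:9,r1:Add1,r2:Mul1,r3:Mul2,r4:18,r5:17
c7: CDB Add1=26; stall | r0:9,r1:26,r2:Mul1,r3:Mul2,r4:18,r5:17
c8: CDB Mul1=40; issue MUL r3<-Mul1 | r0:9,r1:26,r2:40,r3:Mul1,r4:18,r5:17
c9: stall | r0:9,r1:26,r2:40,r3:Mul1,r4:18,r5:17
c10: stall | r0:9,r1:26,r2:40,r3:Mul1,r4:18,r5:17
c11: stall | r0:9,r1:26,r2:40,r3:Mul1,r4:18,r5:17
c12: stall | r0:9,r1:26,r2:40,r3:Mul1,r4:18,r5:17
c13: CDB Mul1=81; issue MUL r5<-Mul1 | r0:9,r1:26,r2:40,r3:81,r4:18,r5:Mul1
c14: CDB Mul2=680; issue ADD r1<-Add1 | r0:9,r1:Add1,r2:40,r3:81,r4:18,r5:Mul1
c15: issue MUL r2<-Mul2 | r0:9,r1:Add1,r2:Mul2,r3:81,r4:18,r5:Mul1
c16: - | r0:9,r1:Add1,r2:Mul2,r3:81,r4:18,r5:Mul1
c17: - | r0:9,r1:Add1,r2:Mul2,r3:81,r4:18,r5:Mul1
c18: CDB Mul1=442 | r0:9,r1:Add1,r2:Mul2,r3:81,r4:18,r5:442
c19: - | r0:9,r1:Add1,r2:Mul2,r3:81,r4:18,r5:442
c20: CDB Add1=884 | r0:9,r1:884,r2:Mul2,r3:81,r4:18,r5:442
c21: - | r0:9,r1:884,r2:Mul2,r3:81,r4:18,r5:442
c22: - | r0:9,r1:884,r2:Mul2,r3:81,r4:18,r5:442
c23: - | r0:9,r1:884,r2:Mul2,r3:81,r4:18,r5:442

STATUS = VALUE 884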